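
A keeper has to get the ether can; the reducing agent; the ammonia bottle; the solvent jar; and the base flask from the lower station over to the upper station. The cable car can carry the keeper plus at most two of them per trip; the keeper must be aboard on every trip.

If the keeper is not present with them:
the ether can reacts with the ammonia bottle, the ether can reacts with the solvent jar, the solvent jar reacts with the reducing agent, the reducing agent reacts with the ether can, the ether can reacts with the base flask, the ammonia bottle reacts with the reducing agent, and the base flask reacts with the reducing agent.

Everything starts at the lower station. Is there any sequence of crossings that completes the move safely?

No

Following every safe sequence of crossings from the start, the most of the 5 that can be at the upper station as the cable car arrives there on crossings 1, 3 is 2, 3 respectively; the best ever achieved is 3 of 5.
From crossing 5 on, no configuration arises that was not already reachable earlier: only 10 distinct safe configurations (who is on which side, and where the cable car is) can ever be reached, none of them has everyone across, and every continuation just revisits them. So no valid plan exists.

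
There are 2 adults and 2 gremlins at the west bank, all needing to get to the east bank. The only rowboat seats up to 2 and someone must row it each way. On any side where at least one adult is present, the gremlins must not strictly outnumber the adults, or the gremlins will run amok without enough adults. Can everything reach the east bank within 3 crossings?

Counting alone: each trip to the east bank takes at most 2 across and each return brings at least 1 back, so after t trips out (and t−1 returns) at most 2t − (t−1) of the 4 are across; that first reaches 4 at t = 3, so at least 5 crossings are needed.
Since 3 < 5, 3 crossings cannot be enough. (The shortest complete plan in fact takes 5:)
1. 2 gremlins → the east bank.  (the west bank: 2A 0G; the east bank: 0A 2G)
2. 1 gremlin ← the west bank.  (the west bank: 2A 1G; the east bank: 0A 1G)
3. 2 adults → the east bank.  (the west bank: 0A 1G; the east bank: 2A 1G)
4. 1 gremlin ← the west bank.  (the west bank: 0A 2G; the east bank: 2A 0G)
5. 2 gremlins → the east bank.  (the west bank: 0A 0G; the east bank: 2A 2G)

No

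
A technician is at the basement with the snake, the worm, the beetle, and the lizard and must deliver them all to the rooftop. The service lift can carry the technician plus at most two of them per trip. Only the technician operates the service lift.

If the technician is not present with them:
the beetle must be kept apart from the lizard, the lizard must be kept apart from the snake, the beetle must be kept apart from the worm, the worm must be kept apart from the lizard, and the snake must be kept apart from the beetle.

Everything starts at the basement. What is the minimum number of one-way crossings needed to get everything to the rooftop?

5

Counting alone: the technician can take at most 2 across per trip to the rooftop, so moving all 4 needs at least 2 loaded trips out, with a return between consecutive ones — at least 3 crossings.
The safety rule pushes this higher. Following every safe sequence of crossings, the most of the 4 that can be at the rooftop as the service lift arrives there on crossing 3 is 3 — never all 4.
So no plan with fewer than 5 crossings exists, and this one achieves 5:
1. Technician goes to the rooftop with the beetle and the lizard.  [the basement: the snake, the worm | the rooftop: the beetle, the lizard]
2. Technician goes back to the basement with the beetle.  [the basement: the beetle, the snake, the worm | the rooftop: the lizard]
3. Technician goes to the rooftop with the snake and the worm.  [the basement: the beetle | the rooftop: the lizard, the snake, the worm]
4. Technician goes back to the basement with the lizard.  [the basement: the beetle, the lizard | the rooftop: the snake, the worm]
5. Technician goes to the rooftop with the beetle and the lizard.  [the basement: — | the rooftop: the beetle, the lizard, the snake, the worm]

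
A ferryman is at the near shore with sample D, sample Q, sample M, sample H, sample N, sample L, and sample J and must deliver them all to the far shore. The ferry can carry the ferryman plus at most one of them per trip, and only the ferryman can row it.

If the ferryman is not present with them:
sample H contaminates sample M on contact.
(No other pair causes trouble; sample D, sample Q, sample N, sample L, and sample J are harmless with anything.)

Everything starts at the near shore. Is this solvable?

Yes

1. Ferryman goes to the far shore with sample M.  [the near shore: sample D, sample H, sample J, sample L, sample N, sample Q | the far shore: sample M]
2. Ferryman goes back to the near shore alone.  [the near shore: sample D, sample H, sample J, sample L, sample N, sample Q | the far shore: sample M]
3. Ferryman goes to the far shore with sample D.  [the near shore: sample H, sample J, sample L, sample N, sample Q | the far shore: sample D, sample M]
4. Ferryman goes back to the near shore alone.  [the near shore: sample H, sample J, sample L, sample N, sample Q | the far shore: sample D, sample M]
5. Ferryman goes to the far shore with sample Q.  [the near shore: sample H, sample J, sample L, sample N | the far shore: sample D, sample M, sample Q]
6. Ferryman goes back to the near shore alone.  [the near shore: sample H, sample J, sample L, sample N | the far shore: sample D, sample M, sample Q]
7. Ferryman goes to the far shore with sample N.  [the near shore: sample H, sample J, sample L | the far shore: sample D, sample M, sample N, sample Q]
8. Ferryman goes back to the near shore alone.  [the near shore: sample H, sample J, sample L | the far shore: sample D, sample M, sample N, sample Q]
9. Ferryman goes to the far shore with sample L.  [the near shore: sample H, sample J | the far shore: sample D, sample L, sample M, sample N, sample Q]
10. Ferryman goes back to the near shore alone.  [the near shore: sample H, sample J | the far shore: sample D, sample L, sample M, sample N, sample Q]
11. Ferryman goes to the far shore with sample J.  [the near shore: sample H | the far shore: sample D, sample J, sample L, sample M, sample N, sample Q]
12. Ferryman goes back to the near shore alone.  [the near shore: sample H | the far shore: sample D, sample J, sample L, sample M, sample N, sample Q]
13. Ferryman goes to the far shore with sample H.  [the near shore: — | the far shore: sample D, sample H, sample J, sample L, sample M, sample N, sample Q]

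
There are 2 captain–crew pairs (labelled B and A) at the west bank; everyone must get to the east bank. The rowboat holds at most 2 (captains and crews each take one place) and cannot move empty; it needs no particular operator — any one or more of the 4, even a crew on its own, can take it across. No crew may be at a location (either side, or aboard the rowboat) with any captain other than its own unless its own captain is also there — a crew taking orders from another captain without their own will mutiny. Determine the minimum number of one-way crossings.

5

Counting alone: each trip to the east bank takes at most 2 across and each return brings at least 1 back, so after t trips out (and t−1 returns) at most 2t − (t−1) of the 4 are across; that first reaches 4 at t = 3, so at least 5 crossings are needed.
The plan below uses exactly 5 crossings, so it is optimal:
1. captain B and crew B cross → the east bank.
2. captain B crosses ← the west bank.
3. captain A and captain B cross → the east bank.
4. captain A crosses ← the west bank.
5. captain A and crew A cross → the east bank.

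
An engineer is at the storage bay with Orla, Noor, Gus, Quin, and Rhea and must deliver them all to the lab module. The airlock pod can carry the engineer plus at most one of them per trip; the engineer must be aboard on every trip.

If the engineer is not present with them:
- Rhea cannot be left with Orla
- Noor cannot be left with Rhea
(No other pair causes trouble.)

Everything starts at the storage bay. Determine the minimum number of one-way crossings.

11

Counting alone: the engineer can take at most 1 across per trip to the lab module, so moving all 5 needs at least 5 loaded trips out, with a return between consecutive ones — at least 9 crossings.
The safety rule pushes this higher. Following every safe sequence of crossings, the most of the 5 that can be at the lab module as the airlock pod arrives there on crossing 9 is 4 — never all 5.
So no plan with fewer than 11 crossings exists, and this one achieves 11:
1. Engineer goes to the lab module with Rhea.  [the storage bay: Gus, Noor, Orla, Quin | the lab module: Rhea]
2. Engineer goes back to the storage bay alone.  [the storage bay: Gus, Noor, Orla, Quin | the lab module: Rhea]
3. Engineer goes to the lab module with Orla.  [the storage bay: Gus, Noor, Quin | the lab module: Orla, Rhea]
4. Engineer goes back to the storage bay with Rhea.  [the storage bay: Gus, Noor, Quin, Rhea | the lab module: Orla]
5. Engineer goes to the lab module with Noor.  [the storage bay: Gus, Quin, Rhea | the lab module: Noor, Orla]
6. Engineer goes back to the storage bay alone.  [the storage bay: Gus, Quin, Rhea | the lab module: Noor, Orla]
7. Engineer goes to the lab module with Gus.  [the storage bay: Quin, Rhea | the lab module: Gus, Noor, Orla]
8. Engineer goes back to the storage bay alone.  [the storage bay: Quin, Rhea | the lab module: Gus, Noor, Orla]
9. Engineer goes to the lab module with Quin.  [the storage bay: Rhea | the lab module: Gus, Noor, Orla, Quin]
10. Engineer goes back to the storage bay alone.  [the storage bay: Rhea | the lab module: Gus, Noor, Orla, Quin]
11. Engineer goes to the lab module with Rhea.  [the storage bay: — | the lab module: Gus, Noor, Orla, Quin, Rhea]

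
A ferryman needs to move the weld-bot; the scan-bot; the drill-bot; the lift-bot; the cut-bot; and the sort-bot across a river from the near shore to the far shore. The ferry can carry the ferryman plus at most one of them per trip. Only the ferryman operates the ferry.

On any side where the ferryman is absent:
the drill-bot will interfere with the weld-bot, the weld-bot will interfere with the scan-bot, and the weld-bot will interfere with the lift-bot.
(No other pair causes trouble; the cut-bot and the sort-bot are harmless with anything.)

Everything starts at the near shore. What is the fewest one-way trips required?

Following every safe sequence of crossings from the start, the most of the 6 that can be at the far shore as the ferry arrives there on crossings 1, 3, 5, 7 is 1, 2, 3, 4 respectively; the best ever achieved is 4 of 6.
From crossing 9 on, no configuration arises that was not already reachable earlier: only 36 distinct safe configurations (who is on which side, and where the ferry is) can ever be reached, none of them has everyone across, and every continuation just revisits them. So no valid plan exists.

impossible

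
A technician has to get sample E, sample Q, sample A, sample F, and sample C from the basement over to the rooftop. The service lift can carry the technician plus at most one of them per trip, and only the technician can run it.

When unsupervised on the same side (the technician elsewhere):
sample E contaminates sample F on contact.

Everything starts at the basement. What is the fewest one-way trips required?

9

Counting alone: the technician can take at most 1 across per trip to the rooftop, so moving all 5 needs at least 5 loaded trips out, with a return between consecutive ones — at least 9 crossings.
The plan below uses exactly 9 crossings, so it is optimal:
1. Technician goes to the rooftop with sample E.  [the basement: sample A, sample C, sample F, sample Q | the rooftop: sample E]
2. Technician goes back to the basement alone.  [the basement: sample A, sample C, sample F, sample Q | the rooftop: sample E]
3. Technician goes to the rooftop with sample Q.  [the basement: sample A, sample C, sample F | the rooftop: sample E, sample Q]
4. Technician goes back to the basement alone.  [the basement: sample A, sample C, sample F | the rooftop: sample E, sample Q]
5. Technician goes to the rooftop with sample A.  [the basement: sample C, sample F | the rooftop: sample A, sample E, sample Q]
6. Technician goes back to the basement alone.  [the basement: sample C, sample F | the rooftop: sample A, sample E, sample Q]
7. Technician goes to the rooftop with sample C.  [the basement: sample F | the rooftop: sample A, sample C, sample E, sample Q]
8. Technician goes back to the basement alone.  [the basement: sample F | the rooftop: sample A, sample C, sample E, sample Q]
9. Technician goes to the rooftop with sample F.  [the basement: — | the rooftop: sample A, sample C, sample E, sample F, sample Q]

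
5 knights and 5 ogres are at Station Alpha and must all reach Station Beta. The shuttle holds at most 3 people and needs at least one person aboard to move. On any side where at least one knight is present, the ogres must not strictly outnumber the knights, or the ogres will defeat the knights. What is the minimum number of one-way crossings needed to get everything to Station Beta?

11

Counting alone: each trip to Station Beta takes at most 3 across and each return brings at least 1 back, so after t trips out (and t−1 returns) at most 3t − (t−1) of the 10 are across; that first reaches 10 at t = 5, so at least 9 crossings are needed.
The safety rule pushes this higher. Following every safe sequence of crossings, the most of the 10 that can be at Station Beta as the shuttle arrives there on crossing 9 is 9 — never all 10.
So no plan with fewer than 11 crossings exists, and this one achieves 11:
1. 2 ogres → Station Beta.  (Station Alpha: 5K 3O; Station Beta: 0K 2O)
2. 1 ogre ← Station Alpha.  (Station Alpha: 5K 4O; Station Beta: 0K 1O)
3. 3 ogres → Station Beta.  (Station Alpha: 5K 1O; Station Beta: 0K 4O)
4. 1 ogre ← Station Alpha.  (Station Alpha: 5K 2O; Station Beta: 0K 3O)
5. 3 knights → Station Beta.  (Station Alpha: 2K 2O; Station Beta: 3K 3O)
6. 1 knight and 1 ogre ← Station Alpha.  (Station Alpha: 3K 3O; Station Beta: 2K 2O)
7. 3 knights → Station Beta.  (Station Alpha: 0K 3O; Station Beta: 5K 2O)
8. 1 ogre ← Station Alpha.  (Station Alpha: 0K 4O; Station Beta: 5K 1O)
9. 2 ogres → Station Beta.  (Station Alpha: 0K 2O; Station Beta: 5K 3O)
10. 1 ogre ← Station Alpha.  (Station Alpha: 0K 3O; Station Beta: 5K 2O)
11. 3 ogres → Station Beta.  (Station Alpha: 0K 0O; Station Beta: 5K 5O)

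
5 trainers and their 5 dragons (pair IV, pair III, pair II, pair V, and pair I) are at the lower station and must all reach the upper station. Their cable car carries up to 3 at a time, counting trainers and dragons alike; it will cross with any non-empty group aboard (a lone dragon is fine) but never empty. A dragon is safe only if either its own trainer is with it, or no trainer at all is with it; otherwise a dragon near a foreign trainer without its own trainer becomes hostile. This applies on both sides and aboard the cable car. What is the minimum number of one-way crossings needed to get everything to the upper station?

Counting alone: each trip to the upper station takes at most 3 across and each return brings at least 1 back, so after t trips out (and t−1 returns) at most 3t − (t−1) of the 10 are across; that first reaches 10 at t = 5, so at least 9 crossings are needed.
The safety rule pushes this higher. Following every safe sequence of crossings, the most of the 10 that can be at the upper station as the cable car arrives there on crossing 9 is 9 — never all 10.
So no plan with fewer than 11 crossings exists, and this one achieves 11:
1. dragon IV and trainer IV cross → the upper station.
2. trainer IV crosses ← the lower station.
3. dragon II, dragon III, and dragon V cross → the upper station.
4. dragon IV crosses ← the lower station.
5. trainer II, trainer III, and trainer V cross → the upper station.
6. dragon III and trainer III cross ← the lower station.
7. trainer I, trainer III, and trainer IV cross → the upper station.
8. dragon II crosses ← the lower station.
9. dragon III and dragon IV cross → the upper station.
10. dragon IV crosses ← the lower station.
11. dragon I, dragon II, and dragon IV cross → the upper station.

11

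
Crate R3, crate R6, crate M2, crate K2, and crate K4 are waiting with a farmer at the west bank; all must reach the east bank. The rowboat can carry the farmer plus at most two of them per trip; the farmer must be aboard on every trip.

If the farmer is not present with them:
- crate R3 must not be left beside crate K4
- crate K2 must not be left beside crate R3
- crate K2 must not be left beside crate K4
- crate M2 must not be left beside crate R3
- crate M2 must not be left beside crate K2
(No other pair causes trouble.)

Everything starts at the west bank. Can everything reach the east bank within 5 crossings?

No

Counting alone: the farmer can take at most 2 across per trip to the east bank, so moving all 5 needs at least 3 loaded trips out, with a return between consecutive ones — at least 5 crossings.
The safety rule pushes this higher. Following every safe sequence of crossings, the most of the 5 that can be at the east bank as the rowboat arrives there on crossing 5 is 4 — never all 5.
So the move cannot be finished within 5 crossings. (The shortest complete plan takes 7:)
1. Farmer goes to the east bank with crate K2 and crate R3.  [the west bank: crate K4, crate M2, crate R6 | the east bank: crate K2, crate R3]
2. Farmer goes back to the west bank with crate R3.  [the west bank: crate K4, crate M2, crate R3, crate R6 | the east bank: crate K2]
3. Farmer goes to the east bank with crate R3 and crate R6.  [the west bank: crate K4, crate M2 | the east bank: crate K2, crate R3, crate R6]
4. Farmer goes back to the west bank with crate R3.  [the west bank: crate K4, crate M2, crate R3 | the east bank: crate K2, crate R6]
5. Farmer goes to the east bank with crate K4 and crate M2.  [the west bank: crate R3 | the east bank: crate K2, crate K4, crate M2, crate R6]
6. Farmer goes back to the west bank with crate K2.  [the west bank: crate K2, crate R3 | the east bank: crate K4, crate M2, crate R6]
7. Farmer goes to the east bank with crate K2 and crate R3.  [the west bank: — | the east bank: crate K2, crate K4, crate M2, crate R3, crate R6]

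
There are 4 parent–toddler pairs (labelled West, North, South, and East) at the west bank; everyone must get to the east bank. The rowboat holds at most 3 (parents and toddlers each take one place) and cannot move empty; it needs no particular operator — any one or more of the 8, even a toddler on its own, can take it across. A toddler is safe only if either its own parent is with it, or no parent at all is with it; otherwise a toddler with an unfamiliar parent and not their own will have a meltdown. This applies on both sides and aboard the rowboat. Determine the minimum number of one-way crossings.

Counting alone: each trip to the east bank takes at most 3 across and each return brings at least 1 back, so after t trips out (and t−1 returns) at most 3t − (t−1) of the 8 are across; that first reaches 8 at t = 4, so at least 7 crossings are needed.
The safety rule pushes this higher. Following every safe sequence of crossings, the most of the 8 that can be at the east bank as the rowboat arrives there on crossing 7 is 7 — never all 8.
So no plan with fewer than 9 crossings exists, and this one achieves 9:
1. parent West and toddler West cross → the east bank.
2. parent West crosses ← the west bank.
3. parent North, parent West, and toddler North cross → the east bank.
4. parent West and toddler West cross ← the west bank.
5. parent East, parent South, and parent West cross → the east bank.
6. toddler North crosses ← the west bank.
7. toddler North and toddler West cross → the east bank.
8. toddler West crosses ← the west bank.
9. toddler East, toddler South, and toddler West cross → the east bank.

9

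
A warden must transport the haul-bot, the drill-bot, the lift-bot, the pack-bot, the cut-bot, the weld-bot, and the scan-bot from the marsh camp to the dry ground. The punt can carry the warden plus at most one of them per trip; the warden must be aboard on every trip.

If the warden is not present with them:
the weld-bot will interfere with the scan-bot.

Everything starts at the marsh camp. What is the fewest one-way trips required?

13

Counting alone: the warden can take at most 1 across per trip to the dry ground, so moving all 7 needs at least 7 loaded trips out, with a return between consecutive ones — at least 13 crossings.
The plan below uses exactly 13 crossings, so it is optimal:
1. Warden goes to the dry ground with the weld-bot.  [the marsh camp: the cut-bot, the drill-bot, the haul-bot, the lift-bot, the pack-bot, the scan-bot | the dry ground: the weld-bot]
2. Warden goes back to the marsh camp alone.  [the marsh camp: the cut-bot, the drill-bot, the haul-bot, the lift-bot, the pack-bot, the scan-bot | the dry ground: the weld-bot]
3. Warden goes to the dry ground with the haul-bot.  [the marsh camp: the cut-bot, the drill-bot, the lift-bot, the pack-bot, the scan-bot | the dry ground: the haul-bot, the weld-bot]
4. Warden goes back to the marsh camp alone.  [the marsh camp: the cut-bot, the drill-bot, the lift-bot, the pack-bot, the scan-bot | the dry ground: the haul-bot, the weld-bot]
5. Warden goes to the dry ground with the drill-bot.  [the marsh camp: the cut-bot, the lift-bot, the pack-bot, the scan-bot | the dry ground: the drill-bot, the haul-bot, the weld-bot]
6. Warden goes back to the marsh camp alone.  [the marsh camp: the cut-bot, the lift-bot, the pack-bot, the scan-bot | the dry ground: the drill-bot, the haul-bot, the weld-bot]
7. Warden goes to the dry ground with the lift-bot.  [the marsh camp: the cut-bot, the pack-bot, the scan-bot | the dry ground: the drill-bot, the haul-bot, the lift-bot, the weld-bot]
8. Warden goes back to the marsh camp alone.  [the marsh camp: the cut-bot, the pack-bot, the scan-bot | the dry ground: the drill-bot, the haul-bot, the lift-bot, the weld-bot]
9. Warden goes to the dry ground with the pack-bot.  [the marsh camp: the cut-bot, the scan-bot | the dry ground: the drill-bot, the haul-bot, the lift-bot, the pack-bot, the weld-bot]
10. Warden goes back to the marsh camp alone.  [the marsh camp: the cut-bot, the scan-bot | the dry ground: the drill-bot, the haul-bot, the lift-bot, the pack-bot, the weld-bot]
11. Warden goes to the dry ground with the cut-bot.  [the marsh camp: the scan-bot | the dry ground: the cut-bot, the drill-bot, the haul-bot, the lift-bot, the pack-bot, the weld-bot]
12. Warden goes back to the marsh camp alone.  [the marsh camp: the scan-bot | the dry ground: the cut-bot, the drill-bot, the haul-bot, the lift-bot, the pack-bot, the weld-bot]
13. Warden goes to the dry ground with the scan-bot.  [the marsh camp: — | the dry ground: the cut-bot, the drill-bot, the haul-bot, the lift-bot, the pack-bot, the scan-bot, the weld-bot]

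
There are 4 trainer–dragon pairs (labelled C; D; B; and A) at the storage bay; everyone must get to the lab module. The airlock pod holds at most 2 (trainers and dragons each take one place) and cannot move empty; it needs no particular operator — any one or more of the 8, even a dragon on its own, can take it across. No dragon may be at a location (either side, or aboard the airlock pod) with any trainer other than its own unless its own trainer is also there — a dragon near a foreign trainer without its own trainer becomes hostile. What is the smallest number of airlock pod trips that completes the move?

Following every safe sequence of crossings from the start, the most of the 8 that can be at the lab module as the airlock pod arrives there on crossings 1, 3, 5 is 2, 3, 4 respectively; the best ever achieved is 4 of 8.
From crossing 7 on, no configuration arises that was not already reachable earlier: only 44 distinct safe configurations (who is on which side, and where the airlock pod is) can ever be reached, none of them has everyone across, and every continuation just revisits them. So no valid plan exists.

impossible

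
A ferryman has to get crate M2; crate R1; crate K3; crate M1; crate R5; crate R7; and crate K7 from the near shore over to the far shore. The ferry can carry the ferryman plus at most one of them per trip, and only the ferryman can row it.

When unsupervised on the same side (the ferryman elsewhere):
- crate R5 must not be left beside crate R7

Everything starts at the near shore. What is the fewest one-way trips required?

13

Counting alone: the ferryman can take at most 1 across per trip to the far shore, so moving all 7 needs at least 7 loaded trips out, with a return between consecutive ones — at least 13 crossings.
The plan below uses exactly 13 crossings, so it is optimal:
1. Ferryman goes to the far shore with crate R5.  [the near shore: crate K3, crate K7, crate M1, crate M2, crate R1, crate R7 | the far shore: crate R5]
2. Ferryman goes back to the near shore alone.  [the near shore: crate K3, crate K7, crate M1, crate M2, crate R1, crate R7 | the far shore: crate R5]
3. Ferryman goes to the far shore with crate M2.  [the near shore: crate K3, crate K7, crate M1, crate R1, crate R7 | the far shore: crate M2, crate R5]
4. Ferryman goes back to the near shore alone.  [the near shore: crate K3, crate K7, crate M1, crate R1, crate R7 | the far shore: crate M2, crate R5]
5. Ferryman goes to the far shore with crate R1.  [the near shore: crate K3, crate K7, crate M1, crate R7 | the far shore: crate M2, crate R1, crate R5]
6. Ferryman goes back to the near shore alone.  [the near shore: crate K3, crate K7, crate M1, crate R7 | the far shore: crate M2, crate R1, crate R5]
7. Ferryman goes to the far shore with crate K3.  [the near shore: crate K7, crate M1, crate R7 | the far shore: crate K3, crate M2, crate R1, crate R5]
8. Ferryman goes back to the near shore alone.  [the near shore: crate K7, crate M1, crate R7 | the far shore: crate K3, crate M2, crate R1, crate R5]
9. Ferryman goes to the far shore with crate M1.  [the near shore: crate K7, crate R7 | the far shore: crate K3, crate M1, crate M2, crate R1, crate R5]
10. Ferryman goes back to the near shore alone.  [the near shore: crate K7, crate R7 | the far shore: crate K3, crate M1, crate M2, crate R1, crate R5]
11. Ferryman goes to the far shore with crate K7.  [the near shore: crate R7 | the far shore: crate K3, crate K7, crate M1, crate M2, crate R1, crate R5]
12. Ferryman goes back to the near shore alone.  [the near shore: crate R7 | the far shore: crate K3, crate K7, crate M1, crate M2, crate R1, crate R5]
13. Ferryman goes to the far shore with crate R7.  [the near shore: — | the far shore: crate K3, crate K7, crate M1, crate M2, crate R1, crate R5, crate R7]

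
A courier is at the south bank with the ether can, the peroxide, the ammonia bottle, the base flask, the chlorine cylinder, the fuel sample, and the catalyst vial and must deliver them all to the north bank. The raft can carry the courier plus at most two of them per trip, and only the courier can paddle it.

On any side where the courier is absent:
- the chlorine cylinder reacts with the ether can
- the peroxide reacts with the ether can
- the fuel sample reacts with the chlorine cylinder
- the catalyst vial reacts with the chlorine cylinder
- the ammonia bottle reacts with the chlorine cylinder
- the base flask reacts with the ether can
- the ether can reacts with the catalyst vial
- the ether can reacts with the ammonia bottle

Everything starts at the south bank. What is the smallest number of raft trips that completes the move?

Counting alone: the courier can take at most 2 across per trip to the north bank, so moving all 7 needs at least 4 loaded trips out, with a return between consecutive ones — at least 7 crossings.
The safety rule pushes this higher. Following every safe sequence of crossings, the most of the 7 that can be at the north bank as the raft arrives there on crossings 7, 9 is 5, 6 respectively — never all 7.
So no plan with fewer than 11 crossings exists, and this one achieves 11:
1. Courier goes to the north bank with the chlorine cylinder and the ether can.
2. Courier goes back to the south bank with the ether can.
3. Courier goes to the north bank with the ether can and the peroxide.
4. Courier goes back to the south bank with the ether can.
5. Courier goes to the north bank with the base flask and the ether can.
6. Courier goes back to the south bank with the ether can.
7. Courier goes to the north bank with the ammonia bottle and the catalyst vial.
8. Courier goes back to the south bank with the chlorine cylinder.
9. Courier goes to the north bank with the ether can and the fuel sample.
10. Courier goes back to the south bank with the ether can.
11. Courier goes to the north bank with the chlorine cylinder and the ether can.

11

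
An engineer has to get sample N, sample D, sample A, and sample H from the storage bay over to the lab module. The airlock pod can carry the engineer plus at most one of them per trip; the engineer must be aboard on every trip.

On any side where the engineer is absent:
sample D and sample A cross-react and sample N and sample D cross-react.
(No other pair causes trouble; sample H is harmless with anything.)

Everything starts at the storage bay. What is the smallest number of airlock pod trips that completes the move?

Counting alone: the engineer can take at most 1 across per trip to the lab module, so moving all 4 needs at least 4 loaded trips out, with a return between consecutive ones — at least 7 crossings.
The safety rule pushes this higher. Following every safe sequence of crossings, the most of the 4 that can be at the lab module as the airlock pod arrives there on crossing 7 is 3 — never all 4.
So no plan with fewer than 9 crossings exists, and this one achieves 9:
1. Engineer goes to the lab module with sample D.
2. Engineer goes back to the storage bay alone.
3. Engineer goes to the lab module with sample N.
4. Engineer goes back to the storage bay with sample D.
5. Engineer goes to the lab module with sample A.
6. Engineer goes back to the storage bay alone.
7. Engineer goes to the lab module with sample H.
8. Engineer goes back to the storage bay alone.
9. Engineer goes to the lab module with sample D.

9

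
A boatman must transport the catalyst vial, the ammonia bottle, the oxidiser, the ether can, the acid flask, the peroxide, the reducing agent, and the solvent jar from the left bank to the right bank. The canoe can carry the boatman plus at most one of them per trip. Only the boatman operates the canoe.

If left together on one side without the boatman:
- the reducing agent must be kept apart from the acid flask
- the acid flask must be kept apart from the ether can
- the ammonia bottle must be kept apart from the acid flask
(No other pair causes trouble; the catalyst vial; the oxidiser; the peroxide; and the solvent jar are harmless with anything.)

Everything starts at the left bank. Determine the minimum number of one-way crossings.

impossible

Following every safe sequence of crossings from the start, the most of the 8 that can be at the right bank as the canoe arrives there on crossings 1, 3, 5, 7, 9, 11 is 1, 2, 3, 4, 5, 6 respectively; the best ever achieved is 6 of 8.
From crossing 13 on, no configuration arises that was not already reachable earlier: only 144 distinct safe configurations (who is on which side, and where the canoe is) can ever be reached, none of them has everyone across, and every continuation just revisits them. So no valid plan exists.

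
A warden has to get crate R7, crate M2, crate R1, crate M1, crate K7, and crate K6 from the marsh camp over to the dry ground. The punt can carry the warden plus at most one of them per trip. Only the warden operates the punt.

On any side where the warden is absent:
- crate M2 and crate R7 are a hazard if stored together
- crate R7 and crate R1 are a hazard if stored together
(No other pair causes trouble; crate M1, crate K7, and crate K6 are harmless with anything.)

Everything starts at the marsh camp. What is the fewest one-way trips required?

13

Counting alone: the warden can take at most 1 across per trip to the dry ground, so moving all 6 needs at least 6 loaded trips out, with a return between consecutive ones — at least 11 crossings.
The safety rule pushes this higher. Following every safe sequence of crossings, the most of the 6 that can be at the dry ground as the punt arrives there on crossing 11 is 5 — never all 6.
So no plan with fewer than 13 crossings exists, and this one achieves 13:
1. Warden goes to the dry ground with crate R7.  [the marsh camp: crate K6, crate K7, crate M1, crate M2, crate R1 | the dry ground: crate R7]
2. Warden goes back to the marsh camp alone.  [the marsh camp: crate K6, crate K7, crate M1, crate M2, crate R1 | the dry ground: crate R7]
3. Warden goes to the dry ground with crate M2.  [the marsh camp: crate K6, crate K7, crate M1, crate R1 | the dry ground: crate M2, crate R7]
4. Warden goes back to the marsh camp with crate R7.  [the marsh camp: crate K6, crate K7, crate M1, crate R1, crate R7 | the dry ground: crate M2]
5. Warden goes to the dry ground with crate R1.  [the marsh camp: crate K6, crate K7, crate M1, crate R7 | the dry ground: crate M2, crate R1]
6. Warden goes back to the marsh camp alone.  [the marsh camp: crate K6, crate K7, crate M1, crate R7 | the dry ground: crate M2, crate R1]
7. Warden goes to the dry ground with crate M1.  [the marsh camp: crate K6, crate K7, crate R7 | the dry ground: crate M1, crate M2, crate R1]
8. Warden goes back to the marsh camp alone.  [the marsh camp: crate K6, crate K7, crate R7 | the dry ground: crate M1, crate M2, crate R1]
9. Warden goes to the dry ground with crate K7.  [the marsh camp: crate K6, crate R7 | the dry ground: crate K7, crate M1, crate M2, crate R1]
10. Warden goes back to the marsh camp alone.  [the marsh camp: crate K6, crate R7 | the dry ground: crate K7, crate M1, crate M2, crate R1]
11. Warden goes to the dry ground with crate K6.  [the marsh camp: crate R7 | the dry ground: crate K6, crate K7, crate M1, crate M2, crate R1]
12. Warden goes back to the marsh camp alone.  [the marsh camp: crate R7 | the dry ground: crate K6, crate K7, crate M1, crate M2, crate R1]
13. Warden goes to the dry ground with crate R7.  [the marsh camp: — | the dry ground: crate K6, crate K7, crate M1, crate M2, crate R1, crate R7]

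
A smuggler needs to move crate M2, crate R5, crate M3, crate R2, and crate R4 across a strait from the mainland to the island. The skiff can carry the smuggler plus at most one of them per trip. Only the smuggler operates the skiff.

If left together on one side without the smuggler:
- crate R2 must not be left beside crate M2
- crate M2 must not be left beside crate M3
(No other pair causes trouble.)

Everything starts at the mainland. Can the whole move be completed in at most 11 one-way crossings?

Yes

Yes — this plan uses 11 crossings (≤ 11):
1. Smuggler goes to the island with crate M2.
2. Smuggler goes back to the mainland alone.
3. Smuggler goes to the island with crate R5.
4. Smuggler goes back to the mainland alone.
5. Smuggler goes to the island with crate M3.
6. Smuggler goes back to the mainland with crate M2.
7. Smuggler goes to the island with crate R2.
8. Smuggler goes back to the mainland alone.
9. Smuggler goes to the island with crate R4.
10. Smuggler goes back to the mainland alone.
11. Smuggler goes to the island with crate M2.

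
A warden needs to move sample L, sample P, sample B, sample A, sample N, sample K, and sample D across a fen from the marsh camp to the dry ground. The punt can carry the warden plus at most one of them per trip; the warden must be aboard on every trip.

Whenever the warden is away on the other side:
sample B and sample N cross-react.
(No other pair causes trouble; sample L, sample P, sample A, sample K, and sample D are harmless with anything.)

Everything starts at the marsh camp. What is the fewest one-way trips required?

Counting alone: the warden can take at most 1 across per trip to the dry ground, so moving all 7 needs at least 7 loaded trips out, with a return between consecutive ones — at least 13 crossings.
The plan below uses exactly 13 crossings, so it is optimal:
1. Warden goes to the dry ground with sample B.  [the marsh camp: sample A, sample D, sample K, sample L, sample N, sample P | the dry ground: sample B]
2. Warden goes back to the marsh camp alone.  [the marsh camp: sample A, sample D, sample K, sample L, sample N, sample P | the dry ground: sample B]
3. Warden goes to the dry ground with sample L.  [the marsh camp: sample A, sample D, sample K, sample N, sample P | the dry ground: sample B, sample L]
4. Warden goes back to the marsh camp alone.  [the marsh camp: sample A, sample D, sample K, sample N, sample P | the dry ground: sample B, sample L]
5. Warden goes to the dry ground with sample P.  [the marsh camp: sample A, sample D, sample K, sample N | the dry ground: sample B, sample L, sample P]
6. Warden goes back to the marsh camp alone.  [the marsh camp: sample A, sample D, sample K, sample N | the dry ground: sample B, sample L, sample P]
7. Warden goes to the dry ground with sample A.  [the marsh camp: sample D, sample K, sample N | the dry ground: sample A, sample B, sample L, sample P]
8. Warden goes back to the marsh camp alone.  [the marsh camp: sample D, sample K, sample N | the dry ground: sample A, sample B, sample L, sample P]
9. Warden goes to the dry ground with sample K.  [the marsh camp: sample D, sample N | the dry ground: sample A, sample B, sample K, sample L, sample P]
10. Warden goes back to the marsh camp alone.  [the marsh camp: sample D, sample N | the dry ground: sample A, sample B, sample K, sample L, sample P]
11. Warden goes to the dry ground with sample D.  [the marsh camp: sample N | the dry ground: sample A, sample B, sample D, sample K, sample L, sample P]
12. Warden goes back to the marsh camp alone.  [the marsh camp: sample N | the dry ground: sample A, sample B, sample D, sample K, sample L, sample P]
13. Warden goes to the dry ground with sample N.  [the marsh camp: — | the dry ground: sample A, sample B, sample D, sample K, sample L, sample N, sample P]

13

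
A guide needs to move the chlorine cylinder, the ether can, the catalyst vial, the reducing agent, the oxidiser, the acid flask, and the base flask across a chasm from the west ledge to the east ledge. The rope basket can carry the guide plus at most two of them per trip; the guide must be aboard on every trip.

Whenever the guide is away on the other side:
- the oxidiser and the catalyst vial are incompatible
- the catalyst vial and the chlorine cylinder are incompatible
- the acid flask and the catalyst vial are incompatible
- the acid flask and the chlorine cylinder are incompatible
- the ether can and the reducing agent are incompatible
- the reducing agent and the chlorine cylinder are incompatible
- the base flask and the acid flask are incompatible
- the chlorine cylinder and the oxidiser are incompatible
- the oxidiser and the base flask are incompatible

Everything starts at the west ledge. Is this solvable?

No

Whatever the first load, the items left behind include a forbidden pair without the guide. No opening move is safe, so no plan exists.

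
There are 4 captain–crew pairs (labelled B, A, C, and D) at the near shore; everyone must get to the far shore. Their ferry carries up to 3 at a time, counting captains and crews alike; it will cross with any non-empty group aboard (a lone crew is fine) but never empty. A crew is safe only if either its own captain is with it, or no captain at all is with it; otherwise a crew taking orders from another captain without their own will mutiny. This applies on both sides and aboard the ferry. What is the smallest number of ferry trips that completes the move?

9

Counting alone: each trip to the far shore takes at most 3 across and each return brings at least 1 back, so after t trips out (and t−1 returns) at most 3t − (t−1) of the 8 are across; that first reaches 8 at t = 4, so at least 7 crossings are needed.
The safety rule pushes this higher. Following every safe sequence of crossings, the most of the 8 that can be at the far shore as the ferry arrives there on crossing 7 is 7 — never all 8.
So no plan with fewer than 9 crossings exists, and this one achieves 9:
1. captain B and crew B cross → the far shore.
2. captain B crosses ← the near shore.
3. captain A, captain B, and crew A cross → the far shore.
4. captain B and crew B cross ← the near shore.
5. captain B, captain C, and captain D cross → the far shore.
6. crew A crosses ← the near shore.
7. crew A and crew B cross → the far shore.
8. crew B crosses ← the near shore.
9. crew B, crew C, and crew D cross → the far shore.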